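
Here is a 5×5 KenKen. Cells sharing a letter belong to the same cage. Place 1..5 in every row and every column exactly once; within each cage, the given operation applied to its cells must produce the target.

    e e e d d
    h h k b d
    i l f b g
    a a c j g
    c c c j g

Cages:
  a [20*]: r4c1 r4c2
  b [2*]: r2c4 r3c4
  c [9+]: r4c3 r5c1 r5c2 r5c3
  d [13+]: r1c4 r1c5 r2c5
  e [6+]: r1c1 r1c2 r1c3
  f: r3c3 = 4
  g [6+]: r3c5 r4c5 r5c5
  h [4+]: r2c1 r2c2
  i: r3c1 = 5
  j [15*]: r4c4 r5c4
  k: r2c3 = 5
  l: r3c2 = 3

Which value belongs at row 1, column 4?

4

K is a freebie; hence r2c3 = 5.
Row 2 already has 5; hence r2c5 = 4.
I is a freebie, which forces r3c1 = 5.
Cage l is given, which forces r3c2 = 3.
Cage f is given, which forces r3c3 = 4.
Column 1 now contains 5, so r4c1 = 4.
Row 4 already has 4, which forces r4c2 = 5.
5 is placed in row 4, leaving r4c4 = 3.
Column 4 now contains 3, which forces r5c4 = 5.
Column 4 now contains 5, which forces r1c4 = 4.
Cage d has sum 13, so r1c5 = 5.
Cage h needs two cells with sum 4, so r2c1 = 3.
Column 2 already has 3; hence r2c2 = 1.
1 is placed in row 2; hence r2c4 = 2.
2 is placed in column 4, which forces r3c4 = 1.
Row 3 now contains 1, which forces r3c5 = 2.
Column 5 now contains 2; hence r4c5 = 1.
The 4 cells of cage c must have sum 9, which forces r5c2 = 4.
Cage g needs sum 6, leaving r5c5 = 3.
Cage e has sum 6, leaving r1c1 = 1.
Column 2 already has 1, so r1c2 = 2.
Cage e needs sum 6, so r1c3 = 3.
1 is placed in row 4, leaving r4c3 = 2.
Cage c needs sum 9, leaving r5c1 = 2.
3 is placed in row 5, which forces r5c3 = 1.
Filled in: 1 2 3 4 5 / 3 1 5 2 4 / 5 3 4 1 2 / 4 5 2 3 1 / 2 4 1 5 3.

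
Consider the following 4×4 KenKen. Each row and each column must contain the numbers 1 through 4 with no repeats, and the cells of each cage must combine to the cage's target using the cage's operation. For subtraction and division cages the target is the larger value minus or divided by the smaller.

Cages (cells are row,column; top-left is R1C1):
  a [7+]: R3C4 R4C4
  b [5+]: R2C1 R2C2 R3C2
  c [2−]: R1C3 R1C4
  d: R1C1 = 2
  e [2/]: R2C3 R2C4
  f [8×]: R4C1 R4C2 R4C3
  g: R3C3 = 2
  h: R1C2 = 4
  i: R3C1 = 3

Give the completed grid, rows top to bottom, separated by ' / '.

Cage d is given, which forces R1C1 = 2.
Cage h is a single given cell, leaving R1C2 = 4.
Column 1 already has 2; hence R2C1 = 1.
Row 2 now contains 1; hence R2C2 = 3.
Cage i is given, leaving R3C1 = 3.
G is a freebie, which forces R3C3 = 2.
Row 3 already has 3, so R3C4 = 4.
Column 1 now contains 1; hence R4C1 = 4.
Row 4 already has 4, which forces R4C3 = 1.
Column 4 already has 4; hence R4C4 = 3.
Column 3 already has 1, so R1C3 = 3.
Column 4 already has 3, which forces R1C4 = 1.
Column 3 already has 2, leaving R2C3 = 4.
Column 4 already has 4, which forces R2C4 = 2.
Row 3 already has 2, leaving R3C2 = 1.
1 is placed in row 4, leaving R4C2 = 2.

2 4 3 1 / 1 3 4 2 / 3 1 2 4 / 4 2 1 3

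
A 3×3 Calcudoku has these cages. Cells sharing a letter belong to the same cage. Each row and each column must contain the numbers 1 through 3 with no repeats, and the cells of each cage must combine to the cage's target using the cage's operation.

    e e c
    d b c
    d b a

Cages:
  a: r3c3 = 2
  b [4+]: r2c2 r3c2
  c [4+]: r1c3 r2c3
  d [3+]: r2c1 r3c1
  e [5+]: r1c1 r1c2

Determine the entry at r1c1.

3

A is a freebie, so r3c3 = 2.
Cage d's pair has sum 3, which forces r2c1 = 2.
2 is placed in row 3, which forces r3c1 = 1.
Row 3 already has 1; hence r3c2 = 3.
2 is placed in column 1, which forces r1c1 = 3.
Column 2 already has 3, leaving r1c2 = 2.
Row 1 now contains 3; hence r1c3 = 1.
Column 2 already has 3, which forces r2c2 = 1.
Column 3 already has 1, so r2c3 = 3.
Filled in: 3 2 1 / 2 1 3 / 1 3 2.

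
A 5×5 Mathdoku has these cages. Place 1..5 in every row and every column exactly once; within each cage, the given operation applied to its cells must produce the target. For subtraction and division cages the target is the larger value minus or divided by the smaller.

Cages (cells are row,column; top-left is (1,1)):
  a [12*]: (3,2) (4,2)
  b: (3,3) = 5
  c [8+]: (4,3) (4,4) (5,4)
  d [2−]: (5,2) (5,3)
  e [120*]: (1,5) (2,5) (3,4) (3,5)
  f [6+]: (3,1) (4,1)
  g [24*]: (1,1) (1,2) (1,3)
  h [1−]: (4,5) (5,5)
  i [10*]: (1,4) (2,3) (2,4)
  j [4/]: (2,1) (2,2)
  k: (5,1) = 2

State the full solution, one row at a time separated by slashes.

B is a freebie, so (3,3) = 5.
Cage k is given; hence (5,1) = 2.
Cage f needs two cells with sum 6, leaving (3,1) = 1.
The two cells of cage f must have sum 6; hence (4,1) = 5.
Column 1 now contains 1, so (2,1) = 4.
Cage j's pair has quotient 4, which forces (2,2) = 1.
Row 2 now contains 1, so (2,3) = 2.
Row 2 already has 2, so (2,4) = 5.
Row 2 already has 5, so (2,5) = 3.
Column 1 now contains 4, which forces (1,1) = 3.
Cage g needs product 24; hence (1,2) = 2.
Cage g has product 24, leaving (1,3) = 4.
Cage i has product 10, so (1,4) = 1.
Cage e needs product 120; hence (1,5) = 5.
Column 5 already has 5, which forces (5,5) = 1.
Cage h's pair has difference 1, so (4,5) = 2.
The two cells of cage d must have difference 2, which forces (5,2) = 5.
Row 5 now contains 1, which forces (5,3) = 3.
Row 5 now contains 3, so (5,4) = 4.
Column 4 already has 4, leaving (3,4) = 2.
Column 5 now contains 2, which forces (3,5) = 4.
Column 3 now contains 3, which forces (4,3) = 1.
Column 4 already has 4, which forces (4,4) = 3.
Row 3 now contains 4, leaving (3,2) = 3.
Row 4 now contains 3, which forces (4,2) = 4.

3 2 4 1 5 / 4 1 2 5 3 / 1 3 5 2 4 / 5 4 1 3 2 / 2 5 3 4 1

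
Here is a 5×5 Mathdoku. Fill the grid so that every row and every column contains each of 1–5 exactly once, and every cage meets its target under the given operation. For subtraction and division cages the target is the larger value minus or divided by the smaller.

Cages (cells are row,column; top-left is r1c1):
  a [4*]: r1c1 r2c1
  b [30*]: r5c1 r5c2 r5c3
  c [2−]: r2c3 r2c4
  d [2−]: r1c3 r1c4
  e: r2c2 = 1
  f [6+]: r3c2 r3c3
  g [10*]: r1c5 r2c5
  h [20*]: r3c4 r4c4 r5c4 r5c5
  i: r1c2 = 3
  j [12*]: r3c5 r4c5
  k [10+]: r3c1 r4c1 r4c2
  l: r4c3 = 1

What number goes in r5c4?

4

Cage i is given; hence r1c2 = 3.
E is a freebie, which forces r2c2 = 1.
Cage l is given; hence r4c3 = 1.
Cage a needs two cells with product 4, leaving r1c1 = 1.
1 is placed in row 2, so r2c1 = 4.
Row 1 needs a 5, and only r1c5 is open for it.
Column 5 already has 5, leaving r2c5 = 2.
Column 5 already has 2, which forces r5c5 = 1.
Cage h needs product 20, which forces r3c4 = 1.
In row 3, 5 can only go at r3c1, so r3c1 = 5.
Cage k has sum 10, so r4c1 = 3.
The 3 cells of cage k must have sum 10, leaving r4c2 = 2.
Row 4 already has 3, so r4c5 = 4.
Column 1 now contains 3, leaving r5c1 = 2.
Column 2 already has 2; hence r5c2 = 5.
5 is placed in row 5, which forces r5c3 = 3.
5 is placed in row 5; hence r5c4 = 4.
Cage d's pair has difference 2, which forces r1c3 = 4.
Column 4 already has 4, so r1c4 = 2.
Column 3 already has 3, leaving r2c3 = 5.
Cage c needs two cells with difference 2; hence r2c4 = 3.
Column 2 already has 2, which forces r3c2 = 4.
Cage f's pair has sum 6, so r3c3 = 2.
4 is placed in column 5, leaving r3c5 = 3.
4 is placed in row 4, so r4c4 = 5.
Filled in: 1 3 4 2 5 / 4 1 5 3 2 / 5 4 2 1 3 / 3 2 1 5 4 / 2 5 3 4 1.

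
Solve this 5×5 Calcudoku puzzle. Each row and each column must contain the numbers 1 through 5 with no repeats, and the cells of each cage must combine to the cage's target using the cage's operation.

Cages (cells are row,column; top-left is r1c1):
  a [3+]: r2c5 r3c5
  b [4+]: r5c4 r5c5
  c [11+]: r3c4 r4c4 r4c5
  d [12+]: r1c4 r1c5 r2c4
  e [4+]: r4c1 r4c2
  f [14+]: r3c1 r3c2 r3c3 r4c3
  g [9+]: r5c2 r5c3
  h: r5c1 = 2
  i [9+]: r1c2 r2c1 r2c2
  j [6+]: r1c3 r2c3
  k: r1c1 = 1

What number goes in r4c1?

Cage k is a single given cell, so r1c1 = 1.
1 is placed in column 1, which forces r4c1 = 3.
Row 4 now contains 3, leaving r4c2 = 1.
Cage h is a single given cell, leaving r5c1 = 2.
Cage i needs sum 9; hence r2c1 = 4.
Column 1 now contains 4; hence r3c1 = 5.
In row 2, 5 can only go at r2c4, so r2c4 = 5.
Cage c needs sum 11; hence r4c5 = 5.
In row 1, 2 can only go at r1c2, so r1c2 = 2.
Column 2 already has 2, which forces r2c2 = 3.
Column 2 already has 3, which forces r3c2 = 4.
Row 3 already has 4, so r3c4 = 2.
2 is placed in row 3, which forces r3c5 = 1.
2 is placed in column 4; hence r4c4 = 4.
Column 2 now contains 4, leaving r5c2 = 5.
5 is placed in row 5, which forces r5c3 = 4.
Column 5 already has 1, so r5c5 = 3.
Column 3 now contains 4, which forces r1c3 = 5.
Column 4 now contains 4; hence r1c4 = 3.
3 is placed in column 5, leaving r1c5 = 4.
Cage j's pair has sum 6, leaving r2c3 = 1.
Column 5 already has 1, so r2c5 = 2.
1 is placed in row 3, which forces r3c3 = 3.
4 is placed in row 4, leaving r4c3 = 2.
Row 5 already has 3; hence r5c4 = 1.
The full grid is 1 2 5 3 4 / 4 3 1 5 2 / 5 4 3 2 1 / 3 1 2 4 5 / 2 5 4 1 3.

3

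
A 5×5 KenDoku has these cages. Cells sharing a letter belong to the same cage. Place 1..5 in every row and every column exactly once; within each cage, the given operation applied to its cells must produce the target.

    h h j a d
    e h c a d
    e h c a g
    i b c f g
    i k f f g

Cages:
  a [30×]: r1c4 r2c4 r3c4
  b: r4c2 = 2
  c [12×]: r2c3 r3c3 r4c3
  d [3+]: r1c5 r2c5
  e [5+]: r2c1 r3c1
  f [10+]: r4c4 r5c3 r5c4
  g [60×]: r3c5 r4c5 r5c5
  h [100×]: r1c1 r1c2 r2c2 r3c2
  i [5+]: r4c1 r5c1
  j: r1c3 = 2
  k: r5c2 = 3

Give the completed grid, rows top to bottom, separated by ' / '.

5 4 2 3 1 / 4 1 3 5 2 / 1 5 4 2 3 / 3 2 1 4 5 / 2 3 5 1 4

Cage h needs product 100, which forces r1c1 = 5.
Cage j is given, so r1c3 = 2.
Row 1 already has 2; hence r1c4 = 3.
Row 1 already has 2, leaving r1c5 = 1.
Column 5 now contains 1, which forces r2c5 = 2.
Cage b is given, leaving r4c2 = 2.
Cage k is given, leaving r5c2 = 3.
Row 1 already has 1, which forces r1c2 = 4.
Row 2 already has 2, leaving r2c4 = 5.
Cage a has product 30; hence r3c4 = 2.
5 is placed in row 2, leaving r2c2 = 1.
Cage h has product 100, so r3c2 = 5.
Cage f has sum 10, so r5c3 = 5.
Row 5 now contains 5; hence r5c5 = 4.
Row 2 already has 1, leaving r2c1 = 4.
Row 2 now contains 4, so r2c3 = 3.
Cage e's pair has sum 5; hence r3c1 = 1.
Row 3 already has 1, so r3c3 = 4.
Column 5 now contains 4, so r3c5 = 3.
Column 1 already has 4; hence r4c1 = 3.
4 is placed in column 3, which forces r4c3 = 1.
The 3 cells of cage f must have sum 10, leaving r4c4 = 4.
The 3 cells of cage g must have product 60; hence r4c5 = 5.
Column 1 already has 1, leaving r5c1 = 2.
4 is placed in row 5, which forces r5c4 = 1.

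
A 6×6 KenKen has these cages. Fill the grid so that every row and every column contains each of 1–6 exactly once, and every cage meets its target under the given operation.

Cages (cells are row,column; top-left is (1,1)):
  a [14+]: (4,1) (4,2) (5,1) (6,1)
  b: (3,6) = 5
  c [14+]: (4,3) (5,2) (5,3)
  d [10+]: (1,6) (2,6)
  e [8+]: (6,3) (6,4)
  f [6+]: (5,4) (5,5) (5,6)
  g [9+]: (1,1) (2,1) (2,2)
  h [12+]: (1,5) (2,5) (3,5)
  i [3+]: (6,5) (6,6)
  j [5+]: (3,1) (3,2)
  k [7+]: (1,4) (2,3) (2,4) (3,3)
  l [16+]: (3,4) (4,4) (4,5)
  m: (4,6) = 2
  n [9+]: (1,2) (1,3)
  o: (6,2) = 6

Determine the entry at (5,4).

Cage b is a single given cell, leaving (3,6) = 5.
Cage m is a single given cell; hence (4,6) = 2.
O is a freebie, so (6,2) = 6.
Column 6 now contains 2, so (6,6) = 1.
Row 3 now contains 5, so (3,4) = 6.
Cage l needs sum 16, leaving (4,4) = 4.
The 3 cells of cage l must have sum 16, so (4,5) = 6.
Column 6 already has 1, so (5,6) = 3.
Row 6 already has 1; hence (6,5) = 2.
The 3 cells of cage c must have sum 14, so (5,2) = 5.
Cage f needs sum 6; hence (5,4) = 2.
Column 5 already has 2, so (5,5) = 1.
Row 5 already has 1, so (5,1) = 6.
Row 5 already has 6, which forces (5,3) = 4.
Cage a needs sum 14, which forces (6,1) = 4.
Cage c has sum 14, which forces (4,3) = 5.
Column 3 now contains 5, so (6,3) = 3.
Row 6 already has 3, which forces (6,4) = 5.
The two cells of cage n must have sum 9, leaving (1,2) = 3.
Column 3 now contains 5, leaving (1,3) = 6.
Row 1 now contains 3; hence (1,4) = 1.
Row 1 now contains 6, leaving (1,6) = 4.
Column 4 already has 1; hence (2,4) = 3.
4 is placed in column 6; hence (2,6) = 6.
Column 2 now contains 3, so (4,2) = 1.
The 3 cells of cage g must have sum 9; hence (1,1) = 2.
Row 1 now contains 4, leaving (1,5) = 5.
Cage g needs sum 9, leaving (2,1) = 5.
Cage g needs sum 9; hence (2,2) = 2.
Row 2 already has 2, leaving (2,3) = 1.
Cage h needs sum 12, so (2,5) = 4.
Column 2 already has 2, which forces (3,2) = 4.
Column 3 already has 1, which forces (3,3) = 2.
Cage h needs sum 12, so (3,5) = 3.
Row 4 now contains 1, leaving (4,1) = 3.
3 is placed in row 3, so (3,1) = 1.
Completed grid: 2 3 6 1 5 4 / 5 2 1 3 4 6 / 1 4 2 6 3 5 / 3 1 5 4 6 2 / 6 5 4 2 1 3 / 4 6 3 5 2 1.

2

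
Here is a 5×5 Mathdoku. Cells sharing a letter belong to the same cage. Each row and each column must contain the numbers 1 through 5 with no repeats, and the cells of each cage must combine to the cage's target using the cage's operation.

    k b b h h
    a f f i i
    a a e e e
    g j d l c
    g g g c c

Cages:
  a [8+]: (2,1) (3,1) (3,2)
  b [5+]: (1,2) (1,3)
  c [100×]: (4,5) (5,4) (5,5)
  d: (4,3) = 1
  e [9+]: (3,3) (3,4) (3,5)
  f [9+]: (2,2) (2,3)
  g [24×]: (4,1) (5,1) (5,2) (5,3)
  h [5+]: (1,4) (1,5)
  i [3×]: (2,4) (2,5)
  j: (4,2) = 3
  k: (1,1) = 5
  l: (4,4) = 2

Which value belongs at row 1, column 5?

1

Cage k is a single given cell; hence (1,1) = 5.
Cage j is a single given cell; hence (4,2) = 3.
Cage d is given, so (4,3) = 1.
L is a freebie, leaving (4,4) = 2.
Cage c has product 100; hence (4,5) = 5.
Cage c needs product 100, so (5,4) = 5.
Cage c needs product 100, so (5,5) = 4.
2 is placed in row 4, leaving (4,1) = 4.
The only place for 2 in row 2 is (2,1).
Cage a needs sum 8, which forces (3,1) = 1.
The 3 cells of cage a must have sum 8, so (3,2) = 5.
Column 1 now contains 1, which forces (5,1) = 3.
Row 5 already has 3, leaving (5,3) = 2.
Column 2 now contains 5, which forces (2,2) = 4.
The two cells of cage f must have sum 9, leaving (2,3) = 5.
Cage e needs sum 9, leaving (3,5) = 2.
2 is placed in row 5, leaving (5,2) = 1.
Column 2 now contains 1; hence (1,2) = 2.
Cage b's pair has sum 5; hence (1,3) = 3.
The two cells of cage h must have sum 5, so (1,4) = 4.
2 is placed in column 5; hence (1,5) = 1.
Column 5 now contains 1; hence (2,5) = 3.
Column 3 already has 3, so (3,3) = 4.
Column 4 already has 4, which forces (3,4) = 3.
Row 2 now contains 3, so (2,4) = 1.
Completed grid: 5 2 3 4 1 / 2 4 5 1 3 / 1 5 4 3 2 / 4 3 1 2 5 / 3 1 2 5 4.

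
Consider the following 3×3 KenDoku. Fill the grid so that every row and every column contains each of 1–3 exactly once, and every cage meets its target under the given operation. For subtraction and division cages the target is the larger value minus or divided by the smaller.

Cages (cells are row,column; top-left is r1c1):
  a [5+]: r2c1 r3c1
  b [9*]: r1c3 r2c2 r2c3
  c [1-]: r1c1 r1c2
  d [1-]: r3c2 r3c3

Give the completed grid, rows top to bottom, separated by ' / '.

1 2 3 / 2 3 1 / 3 1 2

The 3 cells of cage b must have product 9; hence r1c3 = 3.
Cage b has product 9; hence r2c2 = 3.
Cage b has product 9, so r2c3 = 1.
Column 3 now contains 1, leaving r3c3 = 2.
Row 2 already has 3; hence r2c1 = 2.
Row 3 already has 2, leaving r3c1 = 3.
Row 3 already has 2; hence r3c2 = 1.
Column 1 now contains 2; hence r1c1 = 1.
Column 2 already has 1, so r1c2 = 2.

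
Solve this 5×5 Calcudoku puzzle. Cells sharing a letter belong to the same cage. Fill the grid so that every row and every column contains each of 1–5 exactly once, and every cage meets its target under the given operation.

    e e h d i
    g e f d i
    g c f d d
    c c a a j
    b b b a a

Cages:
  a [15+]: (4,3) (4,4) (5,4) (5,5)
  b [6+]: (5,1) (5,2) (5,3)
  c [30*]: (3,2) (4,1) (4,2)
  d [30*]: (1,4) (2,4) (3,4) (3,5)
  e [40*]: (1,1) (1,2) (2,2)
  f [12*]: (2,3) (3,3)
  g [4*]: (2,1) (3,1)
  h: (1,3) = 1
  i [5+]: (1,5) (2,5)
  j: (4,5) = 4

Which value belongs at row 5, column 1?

H is a freebie, which forces (1,3) = 1.
Cage j is a single given cell, which forces (4,5) = 4.
Row 4 needs a 1, and only (4,4) is open for it.
The 4 cells of cage d must have product 30, which forces (3,5) = 1.
Cage a has sum 15; hence (4,3) = 5.
Cage a needs sum 15, leaving (5,4) = 4.
Cage a has sum 15, so (5,5) = 5.
Cage g needs two cells with product 4, which forces (2,1) = 1.
Row 3 now contains 1, leaving (3,1) = 4.
Cage c needs product 30, which forces (3,2) = 5.
Row 3 already has 4, which forces (3,3) = 3.
3 is placed in row 3, leaving (3,4) = 2.
Column 3 already has 3, so (5,3) = 2.
Cage e has product 40, leaving (1,1) = 5.
Row 1 already has 5; hence (1,4) = 3.
3 is placed in row 1, which forces (1,5) = 2.
Column 3 already has 3; hence (2,3) = 4.
Column 4 already has 3; hence (2,4) = 5.
Column 5 already has 2; hence (2,5) = 3.
2 is placed in row 5, so (5,1) = 3.
Cage b has sum 6, leaving (5,2) = 1.
2 is placed in row 1, so (1,2) = 4.
Row 2 now contains 4, so (2,2) = 2.
Column 1 now contains 3; hence (4,1) = 2.
Cage c needs product 30, so (4,2) = 3.
Completed grid: 5 4 1 3 2 / 1 2 4 5 3 / 4 5 3 2 1 / 2 3 5 1 4 / 3 1 2 4 5.

3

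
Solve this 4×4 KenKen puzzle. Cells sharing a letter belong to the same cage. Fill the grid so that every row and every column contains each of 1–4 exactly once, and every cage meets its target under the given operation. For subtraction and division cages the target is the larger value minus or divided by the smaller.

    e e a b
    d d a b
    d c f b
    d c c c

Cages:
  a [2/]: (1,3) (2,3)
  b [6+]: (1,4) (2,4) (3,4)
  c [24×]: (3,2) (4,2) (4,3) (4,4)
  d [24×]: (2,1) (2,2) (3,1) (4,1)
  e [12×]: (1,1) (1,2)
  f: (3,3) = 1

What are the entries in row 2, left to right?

Cage f is given, so (3,3) = 1.
Row 1 needs a 1, and only (1,4) is open for it.
Cage c needs product 24, so (4,2) = 1.
Cage d has product 24, so (2,1) = 1.
In row 1, 2 can only go at (1,3), so (1,3) = 2.
2 is placed in column 3, which forces (2,3) = 4.
Column 3 now contains 4, leaving (4,3) = 3.
In column 4, 4 can only go at (4,4), so (4,4) = 4.
Cage d has product 24, leaving (2,2) = 3.
Row 2 now contains 3, leaving (2,4) = 2.
Cage d has product 24; hence (3,1) = 4.
Cage c needs product 24, which forces (3,2) = 2.
Column 4 now contains 2, so (3,4) = 3.
Row 4 now contains 4, which forces (4,1) = 2.
Column 1 now contains 4, which forces (1,1) = 3.
Column 2 already has 3; hence (1,2) = 4.
Filled in: 3 4 2 1 / 1 3 4 2 / 4 2 1 3 / 2 1 3 4.

1 3 4 2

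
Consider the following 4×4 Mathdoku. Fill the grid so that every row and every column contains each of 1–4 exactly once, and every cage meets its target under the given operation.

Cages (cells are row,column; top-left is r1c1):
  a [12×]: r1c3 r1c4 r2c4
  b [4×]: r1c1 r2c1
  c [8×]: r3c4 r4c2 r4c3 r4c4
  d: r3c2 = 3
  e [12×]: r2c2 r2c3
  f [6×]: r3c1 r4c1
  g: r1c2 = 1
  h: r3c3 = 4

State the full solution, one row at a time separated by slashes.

4 1 2 3 / 1 4 3 2 / 2 3 4 1 / 3 2 1 4

Cage g is a single given cell, so r1c2 = 1.
Cage d is given, leaving r3c2 = 3.
Cage h is a single given cell, so r3c3 = 4.
The 4 cells of cage c must have product 8, leaving r3c4 = 1.
Row 1 already has 1; hence r1c1 = 4.
Cage a needs product 12, leaving r1c3 = 2.
Cage a has product 12, leaving r1c4 = 3.
Cage b needs two cells with product 4; hence r2c1 = 1.
Column 2 already has 3, which forces r2c2 = 4.
Column 3 already has 4, so r2c3 = 3.
Cage a needs product 12, leaving r2c4 = 2.
Row 3 now contains 3, leaving r3c1 = 2.
The two cells of cage f must have product 6, leaving r4c1 = 3.
Column 2 already has 4, leaving r4c2 = 2.
Cage c needs product 8, leaving r4c3 = 1.
Column 4 already has 2, so r4c4 = 4.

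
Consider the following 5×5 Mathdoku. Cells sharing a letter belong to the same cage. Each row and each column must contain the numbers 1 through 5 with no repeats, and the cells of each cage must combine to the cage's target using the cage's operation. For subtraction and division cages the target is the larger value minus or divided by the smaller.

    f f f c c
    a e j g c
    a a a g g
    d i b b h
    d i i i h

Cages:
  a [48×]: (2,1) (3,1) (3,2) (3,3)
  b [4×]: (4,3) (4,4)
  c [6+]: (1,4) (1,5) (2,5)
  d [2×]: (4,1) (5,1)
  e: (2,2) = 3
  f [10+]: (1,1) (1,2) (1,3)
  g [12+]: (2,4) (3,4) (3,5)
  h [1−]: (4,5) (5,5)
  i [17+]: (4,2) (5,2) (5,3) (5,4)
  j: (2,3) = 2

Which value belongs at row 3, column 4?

Cage e is a single given cell, so (2,2) = 3.
Cage j is given, which forces (2,3) = 2.
2 is placed in row 2, so (2,5) = 1.
Cage i has sum 17; hence (4,2) = 5.
Column 2 now contains 3, so (5,2) = 4.
2 is placed in row 2, leaving (2,1) = 4.
Row 2 now contains 4; hence (2,4) = 5.
Cage a needs product 48, so (3,1) = 3.
The 4 cells of cage a must have product 48, leaving (3,2) = 1.
Cage a has product 48, which forces (3,3) = 4.
Row 3 already has 4, leaving (3,4) = 2.
Row 3 already has 4, which forces (3,5) = 5.
Column 3 already has 4, which forces (4,3) = 1.
Row 4 already has 1, so (4,4) = 4.
Column 4 now contains 5, so (5,4) = 3.
Row 5 now contains 3, leaving (5,5) = 2.
3 is placed in column 1, leaving (1,1) = 5.
Column 2 already has 1, so (1,2) = 2.
Cage f has sum 10; hence (1,3) = 3.
Column 4 now contains 3, leaving (1,4) = 1.
Cage c needs sum 6, so (1,5) = 4.
Row 4 already has 1, leaving (4,1) = 2.
2 is placed in column 5, so (4,5) = 3.
Row 5 now contains 2, which forces (5,1) = 1.
Row 5 now contains 3; hence (5,3) = 5.
Filled in: 5 2 3 1 4 / 4 3 2 5 1 / 3 1 4 2 5 / 2 5 1 4 3 / 1 4 5 3 2.

2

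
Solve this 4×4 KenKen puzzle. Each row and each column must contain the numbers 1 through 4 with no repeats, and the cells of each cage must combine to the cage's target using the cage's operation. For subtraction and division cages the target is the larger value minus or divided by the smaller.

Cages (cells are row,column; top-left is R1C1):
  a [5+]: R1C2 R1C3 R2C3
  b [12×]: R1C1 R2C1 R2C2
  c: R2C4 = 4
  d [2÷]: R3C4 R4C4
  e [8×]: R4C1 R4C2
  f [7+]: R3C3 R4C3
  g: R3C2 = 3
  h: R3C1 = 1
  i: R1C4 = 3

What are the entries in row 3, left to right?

1 3 4 2

I is a freebie; hence R1C4 = 3.
Cage c is given, leaving R2C4 = 4.
Cage h is given, which forces R3C1 = 1.
G is a freebie, leaving R3C2 = 3.
3 is placed in row 3, which forces R3C3 = 4.
1 is placed in row 3; hence R3C4 = 2.
Column 3 already has 4, which forces R4C3 = 3.
Column 4 already has 2, so R4C4 = 1.
The 3 cells of cage a must have sum 5, which forces R1C2 = 2.
Row 1 now contains 3, leaving R1C3 = 1.
Column 1 already has 1, leaving R2C1 = 3.
2 is placed in column 2; hence R2C2 = 1.
Cage a needs sum 5; hence R2C3 = 2.
2 is placed in column 2, which forces R4C2 = 4.
2 is placed in row 1, leaving R1C1 = 4.
Row 4 already has 4, which forces R4C1 = 2.
Completed grid: 4 2 1 3 / 3 1 2 4 / 1 3 4 2 / 2 4 3 1.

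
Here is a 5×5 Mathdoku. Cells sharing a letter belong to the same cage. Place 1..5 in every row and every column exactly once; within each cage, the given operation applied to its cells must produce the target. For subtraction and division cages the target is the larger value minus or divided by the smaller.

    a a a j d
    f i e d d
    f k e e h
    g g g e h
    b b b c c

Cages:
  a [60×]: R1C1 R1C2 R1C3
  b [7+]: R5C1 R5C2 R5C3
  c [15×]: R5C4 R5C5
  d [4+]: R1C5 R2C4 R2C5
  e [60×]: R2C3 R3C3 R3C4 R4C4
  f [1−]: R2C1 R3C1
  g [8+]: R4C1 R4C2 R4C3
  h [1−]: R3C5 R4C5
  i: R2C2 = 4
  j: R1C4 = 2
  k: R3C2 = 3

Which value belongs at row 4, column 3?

2

Cage j is a single given cell; hence R1C4 = 2.
Cage d has sum 4; hence R1C5 = 1.
I is a freebie; hence R2C2 = 4.
The 3 cells of cage d must have sum 4, so R2C4 = 1.
Cage d has sum 4, which forces R2C5 = 2.
Cage k is a single given cell; hence R3C2 = 3.
3 is placed in column 2; hence R1C2 = 5.
The 4 cells of cage e must have product 60, which forces R3C3 = 1.
Row 3 needs a 2, and only R3C1 is open for it.
Cage f's pair has difference 1, so R2C1 = 3.
Row 2 already has 3, leaving R2C3 = 5.
Column 1 already has 3; hence R1C1 = 4.
Cage a needs product 60, so R1C3 = 3.
Cage e needs product 60, so R3C4 = 4.
4 is placed in row 3, so R3C5 = 5.
Column 1 now contains 4, leaving R4C1 = 5.
Cage g needs sum 8; hence R4C2 = 1.
Column 3 now contains 3, which forces R4C3 = 2.
The 4 cells of cage e must have product 60; hence R4C4 = 3.
Row 4 already has 3, which forces R4C5 = 4.
Column 1 now contains 4, which forces R5C1 = 1.
Column 2 now contains 1; hence R5C2 = 2.
Column 3 now contains 2, so R5C3 = 4.
Column 4 already has 3, which forces R5C4 = 5.
Column 5 now contains 5; hence R5C5 = 3.
Completed grid: 4 5 3 2 1 / 3 4 5 1 2 / 2 3 1 4 5 / 5 1 2 3 4 / 1 2 4 5 3.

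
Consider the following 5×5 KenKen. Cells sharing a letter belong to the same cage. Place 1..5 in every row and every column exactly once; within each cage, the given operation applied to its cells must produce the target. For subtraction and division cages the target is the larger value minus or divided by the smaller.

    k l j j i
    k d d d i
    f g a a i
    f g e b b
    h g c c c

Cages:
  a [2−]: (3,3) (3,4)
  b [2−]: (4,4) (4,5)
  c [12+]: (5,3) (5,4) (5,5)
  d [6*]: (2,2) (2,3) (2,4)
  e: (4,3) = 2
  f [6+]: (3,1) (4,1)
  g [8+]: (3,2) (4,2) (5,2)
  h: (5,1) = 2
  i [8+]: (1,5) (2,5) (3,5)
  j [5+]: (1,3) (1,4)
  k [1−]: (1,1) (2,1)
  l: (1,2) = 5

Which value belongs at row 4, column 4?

L is a freebie, which forces (1,2) = 5.
E is a freebie, which forces (4,3) = 2.
Cage h is a single given cell, which forces (5,1) = 2.
The only place for 4 in row 4 is (4,2).
In row 5, 1 can only go at (5,2), so (5,2) = 1.
Column 2 now contains 1, leaving (3,2) = 3.
Column 2 now contains 3, which forces (2,2) = 2.
The two cells of cage a must have difference 2, which forces (3,3) = 4.
Cage a needs two cells with difference 2, which forces (3,4) = 2.
Cage j's pair has sum 5; hence (1,3) = 1.
Cage j needs two cells with sum 5; hence (1,4) = 4.
Column 3 already has 1, leaving (2,3) = 3.
3 is placed in row 2, so (2,4) = 1.
3 is placed in column 3, so (5,3) = 5.
Row 5 already has 5; hence (5,4) = 3.
3 is placed in row 5, which forces (5,5) = 4.
Row 1 now contains 4, which forces (1,1) = 3.
Cage i needs sum 8; hence (1,5) = 2.
Cage k needs two cells with difference 1, so (2,1) = 4.
Column 5 already has 4, so (2,5) = 5.
The 3 cells of cage i must have sum 8, so (3,5) = 1.
Column 4 already has 3, leaving (4,4) = 5.
Cage b needs two cells with difference 2; hence (4,5) = 3.
Row 3 now contains 1, leaving (3,1) = 5.
Row 4 already has 5; hence (4,1) = 1.
The full grid is 3 5 1 4 2 / 4 2 3 1 5 / 5 3 4 2 1 / 1 4 2 5 3 / 2 1 5 3 4.

5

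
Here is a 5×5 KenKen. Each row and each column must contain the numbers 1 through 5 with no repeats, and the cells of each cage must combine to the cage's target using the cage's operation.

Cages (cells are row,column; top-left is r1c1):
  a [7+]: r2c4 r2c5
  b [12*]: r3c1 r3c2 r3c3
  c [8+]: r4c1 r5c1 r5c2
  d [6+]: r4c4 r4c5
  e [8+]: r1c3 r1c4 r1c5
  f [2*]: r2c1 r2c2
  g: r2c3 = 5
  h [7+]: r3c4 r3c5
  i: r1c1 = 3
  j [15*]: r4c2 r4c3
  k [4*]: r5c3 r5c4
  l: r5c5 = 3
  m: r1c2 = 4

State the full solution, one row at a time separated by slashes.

I is a freebie; hence r1c1 = 3.
Cage m is a single given cell; hence r1c2 = 4.
Cage g is a single given cell; hence r2c3 = 5.
Column 3 now contains 5, which forces r4c3 = 3.
Cage l is given, so r5c5 = 3.
Cage a needs two cells with sum 7; hence r2c4 = 3.
Cage a needs two cells with sum 7, so r2c5 = 4.
The 3 cells of cage b must have product 12, so r3c2 = 3.
Row 4 now contains 3, leaving r4c2 = 5.
The two cells of cage d must have sum 6; hence r4c4 = 4.
Cage d's pair has sum 6, which forces r4c5 = 2.
4 is placed in column 4; hence r5c4 = 1.
Cage h needs two cells with sum 7, leaving r3c4 = 2.
2 is placed in column 5, which forces r3c5 = 5.
Row 4 already has 2, so r4c1 = 1.
Cage c needs sum 8, leaving r5c1 = 5.
Row 5 now contains 1, which forces r5c2 = 2.
Row 5 now contains 1, which forces r5c3 = 4.
The 3 cells of cage e must have sum 8; hence r1c3 = 2.
Column 4 now contains 2, which forces r1c4 = 5.
Column 5 already has 5; hence r1c5 = 1.
Column 1 already has 1, leaving r2c1 = 2.
Column 2 now contains 2, leaving r2c2 = 1.
Column 1 already has 1, which forces r3c1 = 4.
4 is placed in column 3; hence r3c3 = 1.

3 4 2 5 1 / 2 1 5 3 4 / 4 3 1 2 5 / 1 5 3 4 2 / 5 2 4 1 3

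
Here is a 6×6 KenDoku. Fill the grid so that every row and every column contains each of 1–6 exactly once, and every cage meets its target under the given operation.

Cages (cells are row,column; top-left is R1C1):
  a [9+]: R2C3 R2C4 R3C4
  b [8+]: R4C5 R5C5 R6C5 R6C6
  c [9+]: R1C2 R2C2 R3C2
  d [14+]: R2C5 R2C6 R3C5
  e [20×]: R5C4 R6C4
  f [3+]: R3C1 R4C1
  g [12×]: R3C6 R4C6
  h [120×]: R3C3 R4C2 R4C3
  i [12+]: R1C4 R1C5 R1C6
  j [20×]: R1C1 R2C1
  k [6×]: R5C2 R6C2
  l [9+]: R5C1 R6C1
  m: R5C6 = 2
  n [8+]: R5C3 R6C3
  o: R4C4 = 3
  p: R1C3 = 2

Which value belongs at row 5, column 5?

4

Cage p is a single given cell, which forces R1C3 = 2.
Cage o is given, so R4C4 = 3.
Cage m is given, which forces R5C6 = 2.
Column 6 now contains 2, which forces R6C6 = 1.
Cage g's pair has product 12; hence R3C6 = 3.
Cage g needs two cells with product 12, so R4C6 = 4.
Cage h has product 120, leaving R3C3 = 4.
The only place for 6 in row 5 is R5C1.
Cage l's pair has sum 9, which forces R6C1 = 3.
Row 6 now contains 3; hence R6C3 = 5.
Row 6 already has 5, leaving R6C4 = 4.
Row 6 already has 4, leaving R6C5 = 2.
The 3 cells of cage h must have product 120, so R4C2 = 5.
Column 3 already has 5, which forces R4C3 = 6.
2 is placed in column 5; hence R4C5 = 1.
Cage k needs two cells with product 6, which forces R5C2 = 1.
Column 3 already has 5, which forces R5C3 = 3.
Column 4 now contains 4, so R5C4 = 5.
The 4 cells of cage b must have sum 8, so R5C5 = 4.
Row 6 already has 2; hence R6C2 = 6.
The 3 cells of cage i must have sum 12, leaving R1C4 = 1.
Column 3 now contains 3, leaving R2C3 = 1.
4 is placed in column 5, which forces R2C5 = 3.
Cage f needs two cells with sum 3; hence R3C1 = 1.
Column 2 already has 6, which forces R3C2 = 2.
Row 3 already has 2; hence R3C4 = 6.
Row 3 already has 6; hence R3C5 = 5.
Row 4 now contains 1, leaving R4C1 = 2.
The 3 cells of cage c must have sum 9, leaving R1C2 = 3.
Column 5 now contains 5, which forces R1C5 = 6.
Cage i needs sum 12, leaving R1C6 = 5.
3 is placed in row 2, so R2C2 = 4.
Column 4 now contains 6, so R2C4 = 2.
The 3 cells of cage d must have sum 14; hence R2C6 = 6.
Row 1 already has 5; hence R1C1 = 4.
Row 2 now contains 4, leaving R2C1 = 5.
The full grid is 4 3 2 1 6 5 / 5 4 1 2 3 6 / 1 2 4 6 5 3 / 2 5 6 3 1 4 / 6 1 3 5 4 2 / 3 6 5 4 2 1.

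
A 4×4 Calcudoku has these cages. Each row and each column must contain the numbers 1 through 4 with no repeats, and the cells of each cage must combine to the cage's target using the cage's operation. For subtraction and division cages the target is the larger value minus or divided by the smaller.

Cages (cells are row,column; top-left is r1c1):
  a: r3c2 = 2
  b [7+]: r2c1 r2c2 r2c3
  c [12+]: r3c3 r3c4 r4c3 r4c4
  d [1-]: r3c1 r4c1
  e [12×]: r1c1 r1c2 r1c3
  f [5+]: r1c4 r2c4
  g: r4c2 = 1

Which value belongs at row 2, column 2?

Cage a is a single given cell, which forces r3c2 = 2.
Cage g is a single given cell, leaving r4c2 = 1.
1 is placed in column 2, so r2c2 = 4.
4 is placed in column 2, so r1c2 = 3.
In row 1, 2 can only go at r1c4, so r1c4 = 2.
Cage f needs two cells with sum 5, so r2c4 = 3.
3 is placed in column 4; hence r4c4 = 4.
The 4 cells of cage c must have sum 12, so r3c3 = 4.
4 is placed in column 4; hence r3c4 = 1.
Cage c needs sum 12, leaving r4c3 = 3.
The 3 cells of cage e must have product 12; hence r1c1 = 4.
Column 3 now contains 4; hence r1c3 = 1.
Column 3 now contains 1, leaving r2c3 = 2.
Row 3 now contains 1, leaving r3c1 = 3.
Row 4 now contains 3, so r4c1 = 2.
2 is placed in row 2, which forces r2c1 = 1.
Filled in: 4 3 1 2 / 1 4 2 3 / 3 2 4 1 / 2 1 3 4.

4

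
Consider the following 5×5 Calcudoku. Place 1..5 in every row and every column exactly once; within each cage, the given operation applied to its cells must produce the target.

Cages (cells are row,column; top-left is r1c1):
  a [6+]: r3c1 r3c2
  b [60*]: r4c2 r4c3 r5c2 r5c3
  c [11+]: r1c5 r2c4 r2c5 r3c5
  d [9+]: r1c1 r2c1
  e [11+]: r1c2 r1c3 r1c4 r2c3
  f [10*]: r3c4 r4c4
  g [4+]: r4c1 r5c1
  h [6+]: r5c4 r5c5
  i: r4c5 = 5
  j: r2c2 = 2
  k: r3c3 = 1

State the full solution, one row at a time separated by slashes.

5 3 2 1 4 / 4 2 5 3 1 / 2 4 1 5 3 / 3 1 4 2 5 / 1 5 3 4 2

Cage j is a single given cell, which forces r2c2 = 2.
K is a freebie, which forces r3c3 = 1.
Cage i is a single given cell, which forces r4c5 = 5.
Cage a's pair has sum 6, which forces r3c1 = 2.
Cage a needs two cells with sum 6, leaving r3c2 = 4.
Cage f needs two cells with product 10, which forces r3c4 = 5.
Row 3 now contains 4, leaving r3c5 = 3.
5 is placed in row 4; hence r4c4 = 2.
Column 4 now contains 2, leaving r5c4 = 4.
Column 4 now contains 4, leaving r2c4 = 3.
Cage b needs product 60; hence r4c3 = 4.
Cage h needs two cells with sum 6; hence r5c5 = 2.
Cage e needs sum 11, so r1c2 = 3.
4 is placed in column 3, so r1c3 = 2.
3 is placed in column 4, leaving r1c4 = 1.
1 is placed in row 1; hence r1c5 = 4.
Row 2 now contains 3; hence r2c3 = 5.
Column 5 now contains 4, leaving r2c5 = 1.
3 is placed in column 2; hence r4c2 = 1.
1 is placed in column 2, which forces r5c2 = 5.
5 is placed in column 3, which forces r5c3 = 3.
4 is placed in row 1, leaving r1c1 = 5.
Row 2 now contains 5, so r2c1 = 4.
1 is placed in row 4, leaving r4c1 = 3.
Row 5 already has 3, leaving r5c1 = 1.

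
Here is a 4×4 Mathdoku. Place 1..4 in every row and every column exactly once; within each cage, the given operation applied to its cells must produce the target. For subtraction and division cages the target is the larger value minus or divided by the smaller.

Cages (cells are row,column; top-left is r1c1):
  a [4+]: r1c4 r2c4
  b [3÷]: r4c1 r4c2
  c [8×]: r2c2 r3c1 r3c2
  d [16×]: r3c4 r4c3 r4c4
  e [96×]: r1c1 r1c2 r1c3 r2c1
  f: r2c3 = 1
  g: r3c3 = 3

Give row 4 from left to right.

3 1 2 4

Cage e needs product 96, so r2c1 = 4.
F is a freebie; hence r2c3 = 1.
1 is placed in row 2; hence r2c4 = 3.
Cage g is given, so r3c3 = 3.
Column 4 now contains 3, which forces r1c4 = 1.
1 is placed in row 2, leaving r2c2 = 2.
Cage c needs product 8; hence r3c1 = 1.
Cage c has product 8, so r3c2 = 4.
Row 3 now contains 4; hence r3c4 = 2.
1 is placed in column 1, leaving r4c1 = 3.
Row 4 already has 3; hence r4c2 = 1.
1 is placed in column 4, which forces r4c4 = 4.
Column 1 already has 3, leaving r1c1 = 2.
Column 2 now contains 4; hence r1c2 = 3.
The 4 cells of cage e must have product 96, leaving r1c3 = 4.
Row 4 now contains 4, which forces r4c3 = 2.
Completed grid: 2 3 4 1 / 4 2 1 3 / 1 4 3 2 / 3 1 2 4.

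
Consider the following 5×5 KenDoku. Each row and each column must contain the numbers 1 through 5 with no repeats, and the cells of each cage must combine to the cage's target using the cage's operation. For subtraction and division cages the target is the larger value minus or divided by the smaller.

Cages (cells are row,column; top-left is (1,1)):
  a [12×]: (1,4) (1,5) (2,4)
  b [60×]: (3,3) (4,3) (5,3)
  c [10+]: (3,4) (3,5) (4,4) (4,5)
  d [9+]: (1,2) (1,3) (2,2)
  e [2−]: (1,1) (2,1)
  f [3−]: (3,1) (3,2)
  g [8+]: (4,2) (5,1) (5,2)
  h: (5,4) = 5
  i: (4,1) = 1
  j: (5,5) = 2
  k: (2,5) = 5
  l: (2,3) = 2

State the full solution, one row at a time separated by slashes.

2 5 1 3 4 / 4 3 2 1 5 / 5 2 3 4 1 / 1 4 5 2 3 / 3 1 4 5 2

L is a freebie; hence (2,3) = 2.
Cage k is a single given cell, which forces (2,5) = 5.
Cage i is given, leaving (4,1) = 1.
Cage h is given, so (5,4) = 5.
Cage j is a single given cell, leaving (5,5) = 2.
Cage g needs sum 8, which forces (5,2) = 1.
The only place for 1 in row 2 is (2,4).
The 4 cells of cage c must have sum 10, which forces (3,5) = 1.
The only place for 1 in row 1 is (1,3).
Cage d has sum 9; hence (1,2) = 5.
Cage d needs sum 9, which forces (2,2) = 3.
5 is placed in column 2, so (3,2) = 2.
Column 2 now contains 3, which forces (4,2) = 4.
Row 4 already has 4, so (4,5) = 3.
Row 1 already has 5; hence (1,1) = 2.
Cage a needs product 12, leaving (1,4) = 3.
Column 5 already has 3; hence (1,5) = 4.
3 is placed in row 2, which forces (2,1) = 4.
Row 3 now contains 2, so (3,1) = 5.
The 4 cells of cage c must have sum 10, which forces (3,4) = 4.
Row 4 now contains 3, leaving (4,3) = 5.
Row 4 now contains 3; hence (4,4) = 2.
Cage g needs sum 8, so (5,1) = 3.
3 is placed in row 5, leaving (5,3) = 4.
Row 3 already has 4, leaving (3,3) = 3.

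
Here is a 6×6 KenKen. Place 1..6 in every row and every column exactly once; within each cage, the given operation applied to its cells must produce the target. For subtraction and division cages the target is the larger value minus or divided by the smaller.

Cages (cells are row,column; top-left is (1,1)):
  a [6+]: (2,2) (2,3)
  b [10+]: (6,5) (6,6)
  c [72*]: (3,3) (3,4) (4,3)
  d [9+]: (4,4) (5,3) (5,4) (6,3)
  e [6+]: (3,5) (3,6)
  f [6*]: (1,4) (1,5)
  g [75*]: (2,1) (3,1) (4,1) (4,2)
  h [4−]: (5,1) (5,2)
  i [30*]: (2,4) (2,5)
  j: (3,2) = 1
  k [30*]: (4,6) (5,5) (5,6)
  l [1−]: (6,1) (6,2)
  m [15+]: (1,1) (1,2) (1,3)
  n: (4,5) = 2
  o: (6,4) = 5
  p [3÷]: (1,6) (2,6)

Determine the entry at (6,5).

6

Cage j is a single given cell, leaving (3,2) = 1.
Cage g needs product 75, which forces (4,2) = 5.
N is a freebie, leaving (4,5) = 2.
O is a freebie, so (6,4) = 5.
Column 4 now contains 5; hence (2,4) = 6.
The two cells of cage i must have product 30, so (2,5) = 5.
Cage e's pair has sum 6; hence (3,5) = 4.
Cage e's pair has sum 6, so (3,6) = 2.
4 is placed in column 5, which forces (6,5) = 6.
Row 6 now contains 6, which forces (6,6) = 4.
The two cells of cage f must have product 6, leaving (1,4) = 2.
Cage f needs two cells with product 6; hence (1,5) = 3.
Row 1 already has 3; hence (1,6) = 1.
Column 6 now contains 1, leaving (2,6) = 3.
The 4 cells of cage g must have product 75; hence (3,1) = 5.
Cage c has product 72; hence (3,3) = 6.
Row 3 already has 4, leaving (3,4) = 3.
Cage c needs product 72, which forces (4,3) = 4.
Row 4 already has 4; hence (4,4) = 1.
Cage k needs product 30, so (4,6) = 6.
Column 4 now contains 1; hence (5,4) = 4.
Column 5 now contains 6, leaving (5,5) = 1.
Cage k needs product 30; hence (5,6) = 5.
Column 3 now contains 4; hence (1,3) = 5.
3 is placed in row 2, leaving (2,1) = 1.
The two cells of cage a must have sum 6, which forces (2,2) = 4.
Column 3 now contains 4; hence (2,3) = 2.
Row 4 now contains 1, so (4,1) = 3.
Cage d has sum 9, which forces (5,3) = 3.
Column 1 now contains 3, which forces (6,1) = 2.
2 is placed in row 6, leaving (6,2) = 3.
Cage d needs sum 9, so (6,3) = 1.
Cage m needs sum 15, which forces (1,1) = 4.
4 is placed in column 2, which forces (1,2) = 6.
Column 1 now contains 2, so (5,1) = 6.
Cage h needs two cells with difference 4; hence (5,2) = 2.
The full grid is 4 6 5 2 3 1 / 1 4 2 6 5 3 / 5 1 6 3 4 2 / 3 5 4 1 2 6 / 6 2 3 4 1 5 / 2 3 1 5 6 4.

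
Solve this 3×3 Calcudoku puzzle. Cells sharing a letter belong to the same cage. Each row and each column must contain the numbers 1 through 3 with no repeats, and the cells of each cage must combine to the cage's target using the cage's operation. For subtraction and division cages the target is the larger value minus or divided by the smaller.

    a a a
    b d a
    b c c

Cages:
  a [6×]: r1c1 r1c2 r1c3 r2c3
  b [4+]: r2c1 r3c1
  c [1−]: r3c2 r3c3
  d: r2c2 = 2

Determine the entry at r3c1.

Cage d is given, so r2c2 = 2.
Cage a needs product 6, leaving r2c3 = 1.
1 is placed in row 2, which forces r2c1 = 3.
Cage b's pair has sum 4, which forces r3c1 = 1.
1 is placed in row 3; hence r3c2 = 3.
The two cells of cage c must have difference 1; hence r3c3 = 2.
Column 1 already has 1, which forces r1c1 = 2.
Column 2 now contains 3, so r1c2 = 1.
2 is placed in column 3, so r1c3 = 3.
The full grid is 2 1 3 / 3 2 1 / 1 3 2.

1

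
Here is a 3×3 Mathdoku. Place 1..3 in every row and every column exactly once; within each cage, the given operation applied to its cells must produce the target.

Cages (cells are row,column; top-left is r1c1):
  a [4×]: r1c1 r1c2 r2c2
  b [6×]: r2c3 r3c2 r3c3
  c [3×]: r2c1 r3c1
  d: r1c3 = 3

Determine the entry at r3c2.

3

The 3 cells of cage a must have product 4, leaving r1c1 = 2.
Cage a needs product 4, which forces r1c2 = 1.
D is a freebie; hence r1c3 = 3.
The 3 cells of cage a must have product 4; hence r2c2 = 2.
Row 2 already has 2, leaving r2c3 = 1.
Column 2 already has 2, leaving r3c2 = 3.
Column 3 now contains 1, leaving r3c3 = 2.
1 is placed in row 2, so r2c1 = 3.
Row 3 now contains 3, which forces r3c1 = 1.
The full grid is 2 1 3 / 3 2 1 / 1 3 2.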